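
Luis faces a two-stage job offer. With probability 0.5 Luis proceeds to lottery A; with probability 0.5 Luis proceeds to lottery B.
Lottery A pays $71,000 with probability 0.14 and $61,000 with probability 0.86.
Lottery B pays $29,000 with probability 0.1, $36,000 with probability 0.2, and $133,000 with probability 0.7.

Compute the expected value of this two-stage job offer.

EV(A) = 0.14 × 71000 + 0.86 × 61000 = 9940 + 52460 = 62400
EV(B) = 0.1 × 29000 + 0.2 × 36000 + 0.7 × 133000 = 2900 + 7200 + 93100 = 103200
Overall = 0.5 × 62400 + 0.5 × 103200 = 31200 + 51600 = 82800

$82,800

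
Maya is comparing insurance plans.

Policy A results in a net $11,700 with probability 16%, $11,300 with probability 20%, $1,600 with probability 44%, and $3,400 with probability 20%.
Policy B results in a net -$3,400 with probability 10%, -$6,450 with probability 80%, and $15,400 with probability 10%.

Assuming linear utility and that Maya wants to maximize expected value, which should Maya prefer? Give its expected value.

Policy A ($5,516)

Policy A = 0.16 × 11700 + 0.2 × 11300 + 0.44 × 1600 + 0.2 × 3400 = 1872 + 2260 + 704 + 680 = 5516
Policy B = 0.1 × (-3400) + 0.8 × (-6450) + 0.1 × 15400 = -340 − 5160 + 1540 = -3960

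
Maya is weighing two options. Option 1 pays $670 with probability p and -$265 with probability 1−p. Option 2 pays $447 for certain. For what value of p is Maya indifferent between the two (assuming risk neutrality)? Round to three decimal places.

p = 0.761

p·670 + (1−p)·(-265) = 447
935p − 265 = 447
p = (447 + 265) / 935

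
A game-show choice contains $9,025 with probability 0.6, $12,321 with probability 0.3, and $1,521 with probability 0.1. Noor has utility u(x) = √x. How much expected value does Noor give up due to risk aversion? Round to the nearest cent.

$389.76

E[u] = 0.6·√9025 + 0.3·√12321 + 0.1·√1521 = 0.6·95 + 0.3·111 + 0.1·39 = 94.2
CE = (94.2)² = 8873.64
Risk premium = EV − CE = 9263.4 − 8873.64 = 389.76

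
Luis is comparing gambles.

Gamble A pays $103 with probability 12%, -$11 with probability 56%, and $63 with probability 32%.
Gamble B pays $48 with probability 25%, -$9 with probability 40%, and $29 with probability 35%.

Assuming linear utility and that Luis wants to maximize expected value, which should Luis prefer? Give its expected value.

Gamble A = 0.12 × 103 + 0.56 × (-11) + 0.32 × 63 = 12.36 − 6.16 + 20.16 = 26.36
Gamble B = 0.25 × 48 + 0.4 × (-9) + 0.35 × 29 = 12 − 3.6 + 10.15 = 18.55

Gamble A ($26.36)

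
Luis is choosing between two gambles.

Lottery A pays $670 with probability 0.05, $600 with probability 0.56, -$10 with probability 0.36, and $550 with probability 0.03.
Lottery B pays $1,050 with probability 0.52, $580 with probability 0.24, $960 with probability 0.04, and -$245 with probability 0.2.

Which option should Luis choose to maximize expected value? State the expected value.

Lottery B ($674.60)

Lottery A = 0.05 × 670 + 0.56 × 600 + 0.36 × (-10) + 0.03 × 550 = 33.5 + 336 − 3.6 + 16.5 = 382.4
Lottery B = 0.52 × 1050 + 0.24 × 580 + 0.04 × 960 + 0.2 × (-245) = 546 + 139.2 + 38.4 − 49 = 674.6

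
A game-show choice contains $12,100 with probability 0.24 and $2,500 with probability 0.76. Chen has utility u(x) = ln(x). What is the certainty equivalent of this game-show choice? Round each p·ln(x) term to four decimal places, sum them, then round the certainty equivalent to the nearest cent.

E[u] = 0.24·ln(12100) + 0.76·ln(2500) = 2.2562 + 5.9463 = 8.2025
CE = e^8.2025 ≈ 3650.06

$3,650.06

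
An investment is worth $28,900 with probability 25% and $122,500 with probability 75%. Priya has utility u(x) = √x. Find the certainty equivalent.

$93,025

E[u] = 0.25·√28900 + 0.75·√122500 = 0.25·170 + 0.75·350 = 305
CE = (305)² = 93025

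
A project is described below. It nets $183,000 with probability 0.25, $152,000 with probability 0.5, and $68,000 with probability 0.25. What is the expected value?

EV = 0.25 × 183000 + 0.5 × 152000 + 0.25 × 68000 = 45750 + 76000 + 17000 = 138750

$138,750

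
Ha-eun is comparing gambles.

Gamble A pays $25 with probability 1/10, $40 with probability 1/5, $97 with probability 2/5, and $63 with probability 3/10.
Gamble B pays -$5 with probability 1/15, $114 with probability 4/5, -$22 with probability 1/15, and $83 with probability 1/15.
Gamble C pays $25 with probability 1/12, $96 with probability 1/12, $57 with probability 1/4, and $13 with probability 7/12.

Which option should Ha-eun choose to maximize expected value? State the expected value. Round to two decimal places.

Gamble B ($94.93)

Gamble A = 1/10 × 25 + 1/5 × 40 + 2/5 × 97 + 3/10 × 63 = 2.5 + 8 + 38.8 + 18.9 = 68.2
Gamble B = 1/15 × (-5) + 4/5 × 114 + 1/15 × (-22) + 1/15 × 83 = -0.3333 + 91.2 − 1.4667 + 5.5333 = 94.9333
Gamble C = 1/12 × 25 + 1/12 × 96 + 1/4 × 57 + 7/12 × 13 = 2.0833 + 8 + 14.25 + 7.5833 = 31.9167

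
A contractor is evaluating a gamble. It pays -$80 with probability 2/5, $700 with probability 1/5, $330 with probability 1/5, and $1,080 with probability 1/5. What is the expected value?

EV = 2/5 × (-80) + 1/5 × 700 + 1/5 × 330 + 1/5 × 1080 = -32 + 140 + 66 + 216 = 390

$390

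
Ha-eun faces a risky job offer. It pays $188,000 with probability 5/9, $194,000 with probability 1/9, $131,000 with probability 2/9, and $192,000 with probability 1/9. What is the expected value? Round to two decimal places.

$176,444.44

EV = 5/9 × 188000 + 1/9 × 194000 + 2/9 × 131000 + 1/9 × 192000 = 104444.4444 + 21555.5556 + 29111.1111 + 21333.3333 = 176444.4444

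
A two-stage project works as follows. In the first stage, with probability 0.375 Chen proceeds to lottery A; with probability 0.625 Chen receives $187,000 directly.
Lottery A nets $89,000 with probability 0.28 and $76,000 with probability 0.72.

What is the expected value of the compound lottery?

EV(A) = 0.28 × 89000 + 0.72 × 76000 = 24920 + 54720 = 79640
Branch B: 187000 (certain)
Overall = 0.375 × 79640 + 0.625 × 187000 = 29865 + 116875 = 146740

$146,740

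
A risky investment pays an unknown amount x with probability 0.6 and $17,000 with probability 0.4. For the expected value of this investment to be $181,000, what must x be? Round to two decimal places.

0.6·x + 0.4·17000 = 181000
0.6·x = 181000 − 6800 = 174200
x = 174200 / 0.6 = 290333.3333

x = $290,333.33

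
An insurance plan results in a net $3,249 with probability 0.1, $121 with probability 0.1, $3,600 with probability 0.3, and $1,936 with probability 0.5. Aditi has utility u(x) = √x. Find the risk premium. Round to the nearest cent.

E[u] = 0.1·√3249 + 0.1·√121 + 0.3·√3600 + 0.5·√1936 = 0.1·57 + 0.1·11 + 0.3·60 + 0.5·44 = 46.8
CE = (46.8)² = 2190.24
Risk premium = EV − CE = 2385 − 2190.24 = 194.76

$194.76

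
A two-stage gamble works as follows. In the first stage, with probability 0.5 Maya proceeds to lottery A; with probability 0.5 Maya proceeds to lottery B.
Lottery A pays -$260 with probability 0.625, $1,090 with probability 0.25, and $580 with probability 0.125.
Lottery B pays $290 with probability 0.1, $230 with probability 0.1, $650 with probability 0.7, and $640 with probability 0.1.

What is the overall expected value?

EV(A) = 0.625 × (-260) + 0.25 × 1090 + 0.125 × 580 = -162.5 + 272.5 + 72.5 = 182.5
EV(B) = 0.1 × 290 + 0.1 × 230 + 0.7 × 650 + 0.1 × 640 = 29 + 23 + 455 + 64 = 571
Overall = 0.5 × 182.5 + 0.5 × 571 = 91.25 + 285.5 = 376.75

$376.75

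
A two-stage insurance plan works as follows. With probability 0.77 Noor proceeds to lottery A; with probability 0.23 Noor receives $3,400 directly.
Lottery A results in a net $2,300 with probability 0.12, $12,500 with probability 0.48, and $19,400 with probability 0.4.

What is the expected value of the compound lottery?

$11,589.72

EV(A) = 0.12 × 2300 + 0.48 × 12500 + 0.4 × 19400 = 276 + 6000 + 7760 = 14036
Branch B: 3400 (certain)
Overall = 0.77 × 14036 + 0.23 × 3400 = 10807.72 + 782 = 11589.72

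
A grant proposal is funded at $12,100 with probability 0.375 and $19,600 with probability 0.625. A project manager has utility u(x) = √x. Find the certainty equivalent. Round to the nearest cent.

E[u] = 0.375·√12100 + 0.625·√19600 = 0.375·110 + 0.625·140 = 128.75
CE = (128.75)² = 16576.5625

$16,576.56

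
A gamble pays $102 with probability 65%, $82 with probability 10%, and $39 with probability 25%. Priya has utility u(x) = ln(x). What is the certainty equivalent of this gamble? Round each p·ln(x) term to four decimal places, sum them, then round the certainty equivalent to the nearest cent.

E[u] = 0.65·ln(102) + 0.1·ln(82) + 0.25·ln(39) = 3.0062 + 0.4407 + 0.9159 = 4.3628
CE = e^4.3628 ≈ 78.48

$78.48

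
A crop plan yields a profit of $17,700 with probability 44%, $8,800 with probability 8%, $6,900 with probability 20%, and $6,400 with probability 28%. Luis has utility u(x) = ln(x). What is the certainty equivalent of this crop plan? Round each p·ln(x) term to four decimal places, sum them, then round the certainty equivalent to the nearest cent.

$10,427.48

E[u] = 0.44·ln(17700) + 0.08·ln(8800) + 0.2·ln(6900) + 0.28·ln(6400) = 4.3038 + 0.7266 + 1.7679 + 2.4539 = 9.2522
CE = e^9.2522 ≈ 10427.48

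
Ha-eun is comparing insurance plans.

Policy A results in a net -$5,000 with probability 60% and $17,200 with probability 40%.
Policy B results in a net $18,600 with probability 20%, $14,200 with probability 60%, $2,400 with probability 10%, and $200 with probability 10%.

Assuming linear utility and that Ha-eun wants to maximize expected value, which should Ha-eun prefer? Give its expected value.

Policy B ($12,500)

Policy A = 0.6 × (-5000) + 0.4 × 17200 = -3000 + 6880 = 3880
Policy B = 0.2 × 18600 + 0.6 × 14200 + 0.1 × 2400 + 0.1 × 200 = 3720 + 8520 + 240 + 20 = 12500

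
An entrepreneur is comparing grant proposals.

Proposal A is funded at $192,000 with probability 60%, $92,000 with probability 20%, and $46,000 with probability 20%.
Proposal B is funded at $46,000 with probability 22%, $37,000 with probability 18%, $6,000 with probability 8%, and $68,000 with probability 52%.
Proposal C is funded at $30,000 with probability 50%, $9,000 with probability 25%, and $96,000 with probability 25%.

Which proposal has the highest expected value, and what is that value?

Proposal A ($142,800)

Proposal A = 0.6 × 192000 + 0.2 × 92000 + 0.2 × 46000 = 115200 + 18400 + 9200 = 142800
Proposal B = 0.22 × 46000 + 0.18 × 37000 + 0.08 × 6000 + 0.52 × 68000 = 10120 + 6660 + 480 + 35360 = 52620
Proposal C = 0.5 × 30000 + 0.25 × 9000 + 0.25 × 96000 = 15000 + 2250 + 24000 = 41250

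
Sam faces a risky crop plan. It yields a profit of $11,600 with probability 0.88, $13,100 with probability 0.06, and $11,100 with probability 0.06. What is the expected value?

EV = 0.88 × 11600 + 0.06 × 13100 + 0.06 × 11100 = 10208 + 786 + 666 = 11660

$11,660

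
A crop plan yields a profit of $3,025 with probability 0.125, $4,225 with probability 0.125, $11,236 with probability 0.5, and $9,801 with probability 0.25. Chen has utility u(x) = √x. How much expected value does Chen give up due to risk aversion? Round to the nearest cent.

E[u] = 0.125·√3025 + 0.125·√4225 + 0.5·√11236 + 0.25·√9801 = 0.125·55 + 0.125·65 + 0.5·106 + 0.25·99 = 92.75
CE = (92.75)² = 8602.5625
Risk premium = EV − CE = 8974.5 − 8602.5625 = 371.9375

$371.94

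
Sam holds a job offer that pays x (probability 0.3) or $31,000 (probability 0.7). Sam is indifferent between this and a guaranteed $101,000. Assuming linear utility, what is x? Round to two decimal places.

0.3·x + 0.7·31000 = 101000
0.3·x = 101000 − 21700 = 79300
x = 79300 / 0.3 = 264333.3333

x = $264,333.33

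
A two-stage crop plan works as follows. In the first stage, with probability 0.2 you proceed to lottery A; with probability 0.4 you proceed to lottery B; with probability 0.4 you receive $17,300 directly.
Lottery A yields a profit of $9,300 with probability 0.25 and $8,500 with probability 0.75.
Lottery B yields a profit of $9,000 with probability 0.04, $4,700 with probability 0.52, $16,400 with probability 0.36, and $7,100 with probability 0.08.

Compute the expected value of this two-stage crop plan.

$12,370.40

EV(A) = 0.25 × 9300 + 0.75 × 8500 = 2325 + 6375 = 8700
EV(B) = 0.04 × 9000 + 0.52 × 4700 + 0.36 × 16400 + 0.08 × 7100 = 360 + 2444 + 5904 + 568 = 9276
Branch C: 17300 (certain)
Overall = 0.2 × 8700 + 0.4 × 9276 + 0.4 × 17300 = 1740 + 3710.4 + 6920 = 12370.4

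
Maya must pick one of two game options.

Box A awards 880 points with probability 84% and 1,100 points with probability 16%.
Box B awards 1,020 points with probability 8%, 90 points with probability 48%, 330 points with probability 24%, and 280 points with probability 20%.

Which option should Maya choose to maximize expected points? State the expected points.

Box A = 0.84 × 880 + 0.16 × 1100 = 739.2 + 176 = 915.2
Box B = 0.08 × 1020 + 0.48 × 90 + 0.24 × 330 + 0.2 × 280 = 81.6 + 43.2 + 79.2 + 56 = 260

Box A (915.2 points)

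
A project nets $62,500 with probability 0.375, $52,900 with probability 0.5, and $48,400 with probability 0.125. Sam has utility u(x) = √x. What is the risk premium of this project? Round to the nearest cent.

E[u] = 0.375·√62500 + 0.5·√52900 + 0.125·√48400 = 0.375·250 + 0.5·230 + 0.125·220 = 236.25
CE = (236.25)² = 55814.0625
Risk premium = EV − CE = 55937.5 − 55814.0625 = 123.4375

$123.44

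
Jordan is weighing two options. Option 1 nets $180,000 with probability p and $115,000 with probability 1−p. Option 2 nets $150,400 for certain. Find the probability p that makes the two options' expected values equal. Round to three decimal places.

p·180000 + (1−p)·115000 = 150400
65000p + 115000 = 150400
p = (150400 − 115000) / 65000

p = 0.545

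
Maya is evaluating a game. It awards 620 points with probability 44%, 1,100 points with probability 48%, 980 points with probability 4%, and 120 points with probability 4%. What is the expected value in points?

EV = 0.44 × 620 + 0.48 × 1100 + 0.04 × 980 + 0.04 × 120 = 272.8 + 528 + 39.2 + 4.8 = 844.8

844.8 points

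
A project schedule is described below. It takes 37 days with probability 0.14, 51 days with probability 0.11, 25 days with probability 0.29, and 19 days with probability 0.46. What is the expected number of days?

EV = 0.14 × 37 + 0.11 × 51 + 0.29 × 25 + 0.46 × 19 = 5.18 + 5.61 + 7.25 + 8.74 = 26.78

26.78 days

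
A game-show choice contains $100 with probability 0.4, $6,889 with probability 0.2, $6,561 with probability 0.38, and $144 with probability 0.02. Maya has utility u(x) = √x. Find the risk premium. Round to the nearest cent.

E[u] = 0.4·√100 + 0.2·√6889 + 0.38·√6561 + 0.02·√144 = 0.4·10 + 0.2·83 + 0.38·81 + 0.02·12 = 51.62
CE = (51.62)² = 2664.6244
Risk premium = EV − CE = 3913.86 − 2664.6244 = 1249.2356

$1,249.24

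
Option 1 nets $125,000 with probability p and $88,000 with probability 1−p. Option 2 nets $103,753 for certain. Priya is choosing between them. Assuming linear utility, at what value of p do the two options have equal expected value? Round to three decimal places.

p·125000 + (1−p)·88000 = 103753
37000p + 88000 = 103753
p = (103753 − 88000) / 37000

p = 0.426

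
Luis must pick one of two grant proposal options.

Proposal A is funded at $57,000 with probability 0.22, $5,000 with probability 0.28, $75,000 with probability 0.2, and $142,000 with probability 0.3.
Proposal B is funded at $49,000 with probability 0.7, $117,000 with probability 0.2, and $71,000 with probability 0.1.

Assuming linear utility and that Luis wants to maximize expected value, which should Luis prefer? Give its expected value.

Proposal A ($71,540)

Proposal A = 0.22 × 57000 + 0.28 × 5000 + 0.2 × 75000 + 0.3 × 142000 = 12540 + 1400 + 15000 + 42600 = 71540
Proposal B = 0.7 × 49000 + 0.2 × 117000 + 0.1 × 71000 = 34300 + 23400 + 7100 = 64800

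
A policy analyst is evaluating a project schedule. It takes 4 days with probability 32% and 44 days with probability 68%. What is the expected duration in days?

31.2 days

EV = 0.32 × 4 + 0.68 × 44 = 1.28 + 29.92 = 31.2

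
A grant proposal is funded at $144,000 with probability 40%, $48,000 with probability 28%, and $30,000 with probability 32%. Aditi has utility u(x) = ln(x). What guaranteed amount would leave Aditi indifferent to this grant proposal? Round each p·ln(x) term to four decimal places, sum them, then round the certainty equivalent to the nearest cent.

E[u] = 0.4·ln(144000) + 0.28·ln(48000) + 0.32·ln(30000) = 4.7510 + 3.0181 + 3.2989 = 11.0680
CE = e^11.0680 ≈ 64087.20

$64,087.20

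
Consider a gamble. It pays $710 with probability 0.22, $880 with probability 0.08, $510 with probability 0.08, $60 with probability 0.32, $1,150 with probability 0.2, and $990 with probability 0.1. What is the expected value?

EV = 0.22 × 710 + 0.08 × 880 + 0.08 × 510 + 0.32 × 60 + 0.2 × 1150 + 0.1 × 990 = 156.2 + 70.4 + 40.8 + 19.2 + 230 + 99 = 615.6

$615.60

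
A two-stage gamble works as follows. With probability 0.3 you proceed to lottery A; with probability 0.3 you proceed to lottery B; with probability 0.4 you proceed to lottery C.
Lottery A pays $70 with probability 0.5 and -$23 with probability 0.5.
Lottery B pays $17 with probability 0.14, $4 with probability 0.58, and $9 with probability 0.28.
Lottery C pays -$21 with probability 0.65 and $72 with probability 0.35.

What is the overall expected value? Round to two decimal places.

EV(A) = 0.5 × 70 + 0.5 × (-23) = 35 − 11.5 = 23.5
EV(B) = 0.14 × 17 + 0.58 × 4 + 0.28 × 9 = 2.38 + 2.32 + 2.52 = 7.22
EV(C) = 0.65 × (-21) + 0.35 × 72 = -13.65 + 25.2 = 11.55
Overall = 0.3 × 23.5 + 0.3 × 7.22 + 0.4 × 11.55 = 7.05 + 2.166 + 4.62 = 13.836

$13.84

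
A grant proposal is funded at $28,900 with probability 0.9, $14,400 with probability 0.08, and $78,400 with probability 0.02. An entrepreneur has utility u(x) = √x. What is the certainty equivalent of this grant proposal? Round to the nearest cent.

$28,291.24

E[u] = 0.9·√28900 + 0.08·√14400 + 0.02·√78400 = 0.9·170 + 0.08·120 + 0.02·280 = 168.2
CE = (168.2)² = 28291.24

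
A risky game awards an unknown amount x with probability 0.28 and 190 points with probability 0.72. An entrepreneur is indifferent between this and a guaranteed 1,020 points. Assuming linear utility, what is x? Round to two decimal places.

0.28·x + 0.72·190 = 1020
0.28·x = 1020 − 136.8 = 883.2
x = 883.2 / 0.28 = 3154.2857

x = 3154.29 points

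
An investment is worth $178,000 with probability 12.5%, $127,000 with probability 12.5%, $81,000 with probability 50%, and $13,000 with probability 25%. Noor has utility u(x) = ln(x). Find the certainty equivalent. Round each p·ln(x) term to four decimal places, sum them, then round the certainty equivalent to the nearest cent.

E[u] = 0.125·ln(178000) + 0.125·ln(127000) + 0.5·ln(81000) + 0.25·ln(13000) = 1.5112 + 1.4690 + 5.6511 + 2.3682 = 10.9995
CE = e^10.9995 ≈ 59844.21

$59,844.21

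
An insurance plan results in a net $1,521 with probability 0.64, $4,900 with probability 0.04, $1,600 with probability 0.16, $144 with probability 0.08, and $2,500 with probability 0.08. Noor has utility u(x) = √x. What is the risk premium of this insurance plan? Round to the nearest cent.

$106.59

E[u] = 0.64·√1521 + 0.04·√4900 + 0.16·√1600 + 0.08·√144 + 0.08·√2500 = 0.64·39 + 0.04·70 + 0.16·40 + 0.08·12 + 0.08·50 = 39.12
CE = (39.12)² = 1530.3744
Risk premium = EV − CE = 1636.96 − 1530.3744 = 106.5856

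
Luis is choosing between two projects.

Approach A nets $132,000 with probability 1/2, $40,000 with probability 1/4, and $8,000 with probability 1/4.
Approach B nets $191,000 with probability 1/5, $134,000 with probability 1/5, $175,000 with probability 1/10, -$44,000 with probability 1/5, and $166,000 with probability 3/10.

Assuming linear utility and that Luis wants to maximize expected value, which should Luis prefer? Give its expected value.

Approach A = 1/2 × 132000 + 1/4 × 40000 + 1/4 × 8000 = 66000 + 10000 + 2000 = 78000
Approach B = 1/5 × 191000 + 1/5 × 134000 + 1/10 × 175000 + 1/5 × (-44000) + 3/10 × 166000 = 38200 + 26800 + 17500 − 8800 + 49800 = 123500

Approach B ($123,500)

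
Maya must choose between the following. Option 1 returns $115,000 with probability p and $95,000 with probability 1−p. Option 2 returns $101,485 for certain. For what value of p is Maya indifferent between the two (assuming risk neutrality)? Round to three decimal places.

p·115000 + (1−p)·95000 = 101485
20000p + 95000 = 101485
p = (101485 − 95000) / 20000

p = 0.324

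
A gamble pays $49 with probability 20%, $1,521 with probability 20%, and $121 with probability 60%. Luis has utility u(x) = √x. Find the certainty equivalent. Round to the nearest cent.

E[u] = 0.2·√49 + 0.2·√1521 + 0.6·√121 = 0.2·7 + 0.2·39 + 0.6·11 = 15.8
CE = (15.8)² = 249.64

$249.64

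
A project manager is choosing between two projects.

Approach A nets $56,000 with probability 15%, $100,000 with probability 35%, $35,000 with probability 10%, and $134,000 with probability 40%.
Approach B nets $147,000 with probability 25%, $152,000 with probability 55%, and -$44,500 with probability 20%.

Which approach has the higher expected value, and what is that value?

Approach A = 0.15 × 56000 + 0.35 × 100000 + 0.1 × 35000 + 0.4 × 134000 = 8400 + 35000 + 3500 + 53600 = 100500
Approach B = 0.25 × 147000 + 0.55 × 152000 + 0.2 × (-44500) = 36750 + 83600 − 8900 = 111450

Approach B ($111,450)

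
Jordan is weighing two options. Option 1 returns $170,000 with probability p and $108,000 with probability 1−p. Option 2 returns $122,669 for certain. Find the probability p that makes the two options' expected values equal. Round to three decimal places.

p = 0.237

p·170000 + (1−p)·108000 = 122669
62000p + 108000 = 122669
p = (122669 − 108000) / 62000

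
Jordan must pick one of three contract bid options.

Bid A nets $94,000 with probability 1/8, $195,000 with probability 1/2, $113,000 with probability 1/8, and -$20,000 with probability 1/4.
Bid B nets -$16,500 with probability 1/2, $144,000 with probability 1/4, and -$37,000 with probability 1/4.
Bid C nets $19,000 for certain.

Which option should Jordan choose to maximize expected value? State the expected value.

Bid A ($118,375)

Bid A = 1/8 × 94000 + 1/2 × 195000 + 1/8 × 113000 + 1/4 × (-20000) = 11750 + 97500 + 14125 − 5000 = 118375
Bid B = 1/2 × (-16500) + 1/4 × 144000 + 1/4 × (-37000) = -8250 + 36000 − 9250 = 18500
Bid C: 19000 (certain)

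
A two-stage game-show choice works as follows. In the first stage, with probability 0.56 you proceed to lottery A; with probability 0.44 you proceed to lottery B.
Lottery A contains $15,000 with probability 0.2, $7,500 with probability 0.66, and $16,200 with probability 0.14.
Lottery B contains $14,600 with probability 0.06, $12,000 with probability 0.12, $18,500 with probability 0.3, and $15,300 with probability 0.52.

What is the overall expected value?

EV(A) = 0.2 × 15000 + 0.66 × 7500 + 0.14 × 16200 = 3000 + 4950 + 2268 = 10218
EV(B) = 0.06 × 14600 + 0.12 × 12000 + 0.3 × 18500 + 0.52 × 15300 = 876 + 1440 + 5550 + 7956 = 15822
Overall = 0.56 × 10218 + 0.44 × 15822 = 5722.08 + 6961.68 = 12683.76

$12,683.76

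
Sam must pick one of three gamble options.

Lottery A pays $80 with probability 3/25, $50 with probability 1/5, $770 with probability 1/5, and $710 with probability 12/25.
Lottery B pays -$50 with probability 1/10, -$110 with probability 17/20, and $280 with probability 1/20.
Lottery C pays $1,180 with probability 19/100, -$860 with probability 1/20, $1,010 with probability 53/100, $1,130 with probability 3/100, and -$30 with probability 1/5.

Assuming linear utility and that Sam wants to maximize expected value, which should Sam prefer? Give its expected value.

Lottery C ($744.40)

Lottery A = 3/25 × 80 + 1/5 × 50 + 1/5 × 770 + 12/25 × 710 = 9.6 + 10 + 154 + 340.8 = 514.4
Lottery B = 1/10 × (-50) + 17/20 × (-110) + 1/20 × 280 = -5 − 93.5 + 14 = -84.5
Lottery C = 19/100 × 1180 + 1/20 × (-860) + 53/100 × 1010 + 3/100 × 1130 + 1/5 × (-30) = 224.2 − 43 + 535.3 + 33.9 − 6 = 744.4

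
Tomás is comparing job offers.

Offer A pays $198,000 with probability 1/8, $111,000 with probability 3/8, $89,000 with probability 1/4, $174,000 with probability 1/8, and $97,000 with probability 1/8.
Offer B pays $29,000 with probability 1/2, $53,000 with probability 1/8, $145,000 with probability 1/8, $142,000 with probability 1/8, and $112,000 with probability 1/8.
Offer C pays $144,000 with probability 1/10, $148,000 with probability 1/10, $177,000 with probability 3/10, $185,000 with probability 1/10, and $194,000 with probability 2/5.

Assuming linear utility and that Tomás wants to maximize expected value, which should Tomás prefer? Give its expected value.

Offer C ($178,400)

Offer A = 1/8 × 198000 + 3/8 × 111000 + 1/4 × 89000 + 1/8 × 174000 + 1/8 × 97000 = 24750 + 41625 + 22250 + 21750 + 12125 = 122500
Offer B = 1/2 × 29000 + 1/8 × 53000 + 1/8 × 145000 + 1/8 × 142000 + 1/8 × 112000 = 14500 + 6625 + 18125 + 17750 + 14000 = 71000
Offer C = 1/10 × 144000 + 1/10 × 148000 + 3/10 × 177000 + 1/10 × 185000 + 2/5 × 194000 = 14400 + 14800 + 53100 + 18500 + 77600 = 178400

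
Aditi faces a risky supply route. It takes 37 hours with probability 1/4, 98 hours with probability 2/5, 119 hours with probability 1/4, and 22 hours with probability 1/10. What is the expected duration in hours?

80.4 hours

EV = 1/4 × 37 + 2/5 × 98 + 1/4 × 119 + 1/10 × 22 = 9.25 + 39.2 + 29.75 + 2.2 = 80.4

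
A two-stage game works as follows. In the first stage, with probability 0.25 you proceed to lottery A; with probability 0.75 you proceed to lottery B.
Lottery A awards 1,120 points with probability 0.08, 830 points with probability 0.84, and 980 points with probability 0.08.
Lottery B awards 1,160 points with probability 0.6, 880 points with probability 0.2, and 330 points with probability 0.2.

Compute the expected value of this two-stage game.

EV(A) = 0.08 × 1120 + 0.84 × 830 + 0.08 × 980 = 89.6 + 697.2 + 78.4 = 865.2
EV(B) = 0.6 × 1160 + 0.2 × 880 + 0.2 × 330 = 696 + 176 + 66 = 938
Overall = 0.25 × 865.2 + 0.75 × 938 = 216.3 + 703.5 = 919.8

919.8 points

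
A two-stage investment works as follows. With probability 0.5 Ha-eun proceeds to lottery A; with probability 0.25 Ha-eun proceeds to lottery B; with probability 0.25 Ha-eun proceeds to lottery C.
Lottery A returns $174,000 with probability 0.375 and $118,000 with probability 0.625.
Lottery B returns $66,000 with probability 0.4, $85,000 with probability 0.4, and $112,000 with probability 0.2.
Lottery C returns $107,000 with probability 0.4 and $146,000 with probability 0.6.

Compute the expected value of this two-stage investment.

$122,800

EV(A) = 0.375 × 174000 + 0.625 × 118000 = 65250 + 73750 = 139000
EV(B) = 0.4 × 66000 + 0.4 × 85000 + 0.2 × 112000 = 26400 + 34000 + 22400 = 82800
EV(C) = 0.4 × 107000 + 0.6 × 146000 = 42800 + 87600 = 130400
Overall = 0.5 × 139000 + 0.25 × 82800 + 0.25 × 130400 = 69500 + 20700 + 32600 = 122800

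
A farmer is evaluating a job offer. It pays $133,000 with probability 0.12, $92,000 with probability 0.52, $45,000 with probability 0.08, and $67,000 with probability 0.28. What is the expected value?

EV = 0.12 × 133000 + 0.52 × 92000 + 0.08 × 45000 + 0.28 × 67000 = 15960 + 47840 + 3600 + 18760 = 86160

$86,160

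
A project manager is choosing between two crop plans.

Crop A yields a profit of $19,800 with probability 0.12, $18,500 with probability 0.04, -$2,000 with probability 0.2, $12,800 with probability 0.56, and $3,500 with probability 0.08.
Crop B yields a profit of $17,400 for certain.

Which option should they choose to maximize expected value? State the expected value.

Crop B ($17,400)

Crop A = 0.12 × 19800 + 0.04 × 18500 + 0.2 × (-2000) + 0.56 × 12800 + 0.08 × 3500 = 2376 + 740 − 400 + 7168 + 280 = 10164
Crop B: 17400 (certain)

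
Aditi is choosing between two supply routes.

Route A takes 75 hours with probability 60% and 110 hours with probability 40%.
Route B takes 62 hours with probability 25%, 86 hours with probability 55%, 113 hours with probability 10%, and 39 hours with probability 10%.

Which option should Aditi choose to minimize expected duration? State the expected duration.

Route B (78 hours)

Route A = 0.6 × 75 + 0.4 × 110 = 45 + 44 = 89
Route B = 0.25 × 62 + 0.55 × 86 + 0.1 × 113 + 0.1 × 39 = 15.5 + 47.3 + 11.3 + 3.9 = 78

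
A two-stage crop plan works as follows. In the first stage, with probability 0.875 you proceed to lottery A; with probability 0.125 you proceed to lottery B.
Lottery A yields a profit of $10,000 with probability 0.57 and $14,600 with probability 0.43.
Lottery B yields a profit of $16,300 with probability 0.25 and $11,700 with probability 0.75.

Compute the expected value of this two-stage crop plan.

EV(A) = 0.57 × 10000 + 0.43 × 14600 = 5700 + 6278 = 11978
EV(B) = 0.25 × 16300 + 0.75 × 11700 = 4075 + 8775 = 12850
Overall = 0.875 × 11978 + 0.125 × 12850 = 10480.75 + 1606.25 = 12087

$12,087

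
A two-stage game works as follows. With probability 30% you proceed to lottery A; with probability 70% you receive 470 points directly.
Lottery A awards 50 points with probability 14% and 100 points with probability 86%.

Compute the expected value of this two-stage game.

EV(A) = 0.14 × 50 + 0.86 × 100 = 7 + 86 = 93
Branch B: 470 (certain)
Overall = 0.3 × 93 + 0.7 × 470 = 27.9 + 329 = 356.9

356.9 points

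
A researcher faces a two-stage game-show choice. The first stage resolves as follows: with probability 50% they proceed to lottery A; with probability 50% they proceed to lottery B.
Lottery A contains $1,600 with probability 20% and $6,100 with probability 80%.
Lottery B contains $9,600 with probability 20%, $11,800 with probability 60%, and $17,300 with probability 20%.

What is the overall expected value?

$8,830

EV(A) = 0.2 × 1600 + 0.8 × 6100 = 320 + 4880 = 5200
EV(B) = 0.2 × 9600 + 0.6 × 11800 + 0.2 × 17300 = 1920 + 7080 + 3460 = 12460
Overall = 0.5 × 5200 + 0.5 × 12460 = 2600 + 6230 = 8830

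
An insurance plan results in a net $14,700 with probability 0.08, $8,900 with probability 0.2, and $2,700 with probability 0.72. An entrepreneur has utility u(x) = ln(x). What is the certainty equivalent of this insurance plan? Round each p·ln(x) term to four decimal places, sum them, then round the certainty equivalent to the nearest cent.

$3,924.92

E[u] = 0.08·ln(14700) + 0.2·ln(8900) + 0.72·ln(2700) = 0.7676 + 1.8188 + 5.6887 = 8.2751
CE = e^8.2751 ≈ 3924.92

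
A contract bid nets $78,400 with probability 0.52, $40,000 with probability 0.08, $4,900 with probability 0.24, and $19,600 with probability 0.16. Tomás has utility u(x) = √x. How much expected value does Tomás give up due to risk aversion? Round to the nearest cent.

$7,959.36

E[u] = 0.52·√78400 + 0.08·√40000 + 0.24·√4900 + 0.16·√19600 = 0.52·280 + 0.08·200 + 0.24·70 + 0.16·140 = 200.8
CE = (200.8)² = 40320.64
Risk premium = EV − CE = 48280 − 40320.64 = 7959.36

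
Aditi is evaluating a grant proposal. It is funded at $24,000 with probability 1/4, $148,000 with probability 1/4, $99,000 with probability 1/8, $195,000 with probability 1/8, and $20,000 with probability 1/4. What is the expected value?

EV = 1/4 × 24000 + 1/4 × 148000 + 1/8 × 99000 + 1/8 × 195000 + 1/4 × 20000 = 6000 + 37000 + 12375 + 24375 + 5000 = 84750

$84,750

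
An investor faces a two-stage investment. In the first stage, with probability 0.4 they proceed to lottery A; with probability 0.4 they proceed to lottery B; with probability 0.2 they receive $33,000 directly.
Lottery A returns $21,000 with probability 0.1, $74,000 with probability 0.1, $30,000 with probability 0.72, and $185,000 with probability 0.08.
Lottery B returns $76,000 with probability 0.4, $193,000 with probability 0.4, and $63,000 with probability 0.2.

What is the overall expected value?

$73,040

EV(A) = 0.1 × 21000 + 0.1 × 74000 + 0.72 × 30000 + 0.08 × 185000 = 2100 + 7400 + 21600 + 14800 = 45900
EV(B) = 0.4 × 76000 + 0.4 × 193000 + 0.2 × 63000 = 30400 + 77200 + 12600 = 120200
Branch C: 33000 (certain)
Overall = 0.4 × 45900 + 0.4 × 120200 + 0.2 × 33000 = 18360 + 48080 + 6600 = 73040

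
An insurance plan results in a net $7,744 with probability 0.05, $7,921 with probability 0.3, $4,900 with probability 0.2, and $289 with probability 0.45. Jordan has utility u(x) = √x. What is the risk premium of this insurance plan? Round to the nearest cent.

E[u] = 0.05·√7744 + 0.3·√7921 + 0.2·√4900 + 0.45·√289 = 0.05·88 + 0.3·89 + 0.2·70 + 0.45·17 = 52.75
CE = (52.75)² = 2782.5625
Risk premium = EV − CE = 3873.55 − 2782.5625 = 1090.9875

$1,090.99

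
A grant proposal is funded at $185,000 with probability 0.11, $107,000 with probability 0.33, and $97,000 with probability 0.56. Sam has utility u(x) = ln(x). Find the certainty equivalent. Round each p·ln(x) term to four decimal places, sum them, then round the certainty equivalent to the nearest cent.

E[u] = 0.11·ln(185000) + 0.33·ln(107000) + 0.56·ln(97000) = 1.3341 + 3.8216 + 6.4302 = 11.5859
CE = e^11.5859 ≈ 107570.31

$107,570.31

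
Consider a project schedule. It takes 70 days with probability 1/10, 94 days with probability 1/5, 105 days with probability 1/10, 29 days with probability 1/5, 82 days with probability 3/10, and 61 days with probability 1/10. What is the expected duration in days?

72.8 days

EV = 1/10 × 70 + 1/5 × 94 + 1/10 × 105 + 1/5 × 29 + 3/10 × 82 + 1/10 × 61 = 7 + 18.8 + 10.5 + 5.8 + 24.6 + 6.1 = 72.8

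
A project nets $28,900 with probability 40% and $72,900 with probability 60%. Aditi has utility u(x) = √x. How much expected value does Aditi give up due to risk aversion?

$2,400

E[u] = 0.4·√28900 + 0.6·√72900 = 0.4·170 + 0.6·270 = 230
CE = (230)² = 52900
Risk premium = EV − CE = 55300 − 52900 = 2400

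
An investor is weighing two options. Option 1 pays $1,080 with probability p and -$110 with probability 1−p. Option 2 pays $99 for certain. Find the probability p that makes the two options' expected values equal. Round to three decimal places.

p = 0.176

p·1080 + (1−p)·(-110) = 99
1190p − 110 = 99
p = (99 + 110) / 1190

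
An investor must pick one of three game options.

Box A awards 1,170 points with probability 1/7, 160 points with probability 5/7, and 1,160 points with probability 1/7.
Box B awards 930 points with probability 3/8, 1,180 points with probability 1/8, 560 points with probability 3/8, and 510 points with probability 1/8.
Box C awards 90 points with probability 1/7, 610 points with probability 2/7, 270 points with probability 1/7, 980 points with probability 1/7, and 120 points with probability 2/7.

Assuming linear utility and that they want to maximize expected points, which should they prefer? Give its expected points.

Box B (770 points)

Box A = 1/7 × 1170 + 5/7 × 160 + 1/7 × 1160 = 167.1429 + 114.2857 + 165.7143 = 447.1429
Box B = 3/8 × 930 + 1/8 × 1180 + 3/8 × 560 + 1/8 × 510 = 348.75 + 147.5 + 210 + 63.75 = 770
Box C = 1/7 × 90 + 2/7 × 610 + 1/7 × 270 + 1/7 × 980 + 2/7 × 120 = 12.8571 + 174.2857 + 38.5714 + 140 + 34.2857 = 400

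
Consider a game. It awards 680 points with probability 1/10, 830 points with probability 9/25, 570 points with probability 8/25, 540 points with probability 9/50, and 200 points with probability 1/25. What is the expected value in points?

654.4 points

EV = 1/10 × 680 + 9/25 × 830 + 8/25 × 570 + 9/50 × 540 + 1/25 × 200 = 68 + 298.8 + 182.4 + 97.2 + 8 = 654.4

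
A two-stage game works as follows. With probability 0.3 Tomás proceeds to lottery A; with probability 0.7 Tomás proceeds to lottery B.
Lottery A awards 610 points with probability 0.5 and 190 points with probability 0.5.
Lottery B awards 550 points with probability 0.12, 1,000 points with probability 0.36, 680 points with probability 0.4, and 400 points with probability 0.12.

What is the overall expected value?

642.2 points

EV(A) = 0.5 × 610 + 0.5 × 190 = 305 + 95 = 400
EV(B) = 0.12 × 550 + 0.36 × 1000 + 0.4 × 680 + 0.12 × 400 = 66 + 360 + 272 + 48 = 746
Overall = 0.3 × 400 + 0.7 × 746 = 120 + 522.2 = 642.2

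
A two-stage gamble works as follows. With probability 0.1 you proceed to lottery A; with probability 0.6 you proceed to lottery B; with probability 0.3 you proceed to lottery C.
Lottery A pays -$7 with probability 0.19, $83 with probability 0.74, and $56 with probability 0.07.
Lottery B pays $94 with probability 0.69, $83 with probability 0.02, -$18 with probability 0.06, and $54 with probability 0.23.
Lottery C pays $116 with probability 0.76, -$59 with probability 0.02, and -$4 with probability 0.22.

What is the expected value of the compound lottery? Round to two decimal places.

$78.95

EV(A) = 0.19 × (-7) + 0.74 × 83 + 0.07 × 56 = -1.33 + 61.42 + 3.92 = 64.01
EV(B) = 0.69 × 94 + 0.02 × 83 + 0.06 × (-18) + 0.23 × 54 = 64.86 + 1.66 − 1.08 + 12.42 = 77.86
EV(C) = 0.76 × 116 + 0.02 × (-59) + 0.22 × (-4) = 88.16 − 1.18 − 0.88 = 86.1
Overall = 0.1 × 64.01 + 0.6 × 77.86 + 0.3 × 86.1 = 6.401 + 46.716 + 25.83 = 78.947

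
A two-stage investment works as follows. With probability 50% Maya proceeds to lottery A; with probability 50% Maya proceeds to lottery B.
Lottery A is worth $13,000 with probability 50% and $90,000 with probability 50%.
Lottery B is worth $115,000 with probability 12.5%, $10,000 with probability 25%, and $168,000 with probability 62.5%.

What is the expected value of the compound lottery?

$86,687.50

EV(A) = 0.5 × 13000 + 0.5 × 90000 = 6500 + 45000 = 51500
EV(B) = 0.125 × 115000 + 0.25 × 10000 + 0.625 × 168000 = 14375 + 2500 + 105000 = 121875
Overall = 0.5 × 51500 + 0.5 × 121875 = 25750 + 60937.5 = 86687.5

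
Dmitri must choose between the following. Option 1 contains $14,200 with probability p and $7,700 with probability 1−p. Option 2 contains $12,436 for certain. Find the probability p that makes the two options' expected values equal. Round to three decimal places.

p = 0.729

p·14200 + (1−p)·7700 = 12436
6500p + 7700 = 12436
p = (12436 − 7700) / 6500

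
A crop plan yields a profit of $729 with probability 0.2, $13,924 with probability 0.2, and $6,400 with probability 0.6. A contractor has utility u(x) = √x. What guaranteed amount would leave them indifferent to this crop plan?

$5,929

E[u] = 0.2·√729 + 0.2·√13924 + 0.6·√6400 = 0.2·27 + 0.2·118 + 0.6·80 = 77
CE = (77)² = 5929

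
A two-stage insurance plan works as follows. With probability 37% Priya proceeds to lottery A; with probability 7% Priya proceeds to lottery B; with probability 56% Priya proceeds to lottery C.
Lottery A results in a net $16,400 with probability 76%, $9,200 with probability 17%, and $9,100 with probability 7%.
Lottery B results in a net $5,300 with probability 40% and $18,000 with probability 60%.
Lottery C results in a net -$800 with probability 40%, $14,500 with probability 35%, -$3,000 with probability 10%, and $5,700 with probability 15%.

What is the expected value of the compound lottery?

$9,304.05

EV(A) = 0.76 × 16400 + 0.17 × 9200 + 0.07 × 9100 = 12464 + 1564 + 637 = 14665
EV(B) = 0.4 × 5300 + 0.6 × 18000 = 2120 + 10800 = 12920
EV(C) = 0.4 × (-800) + 0.35 × 14500 + 0.1 × (-3000) + 0.15 × 5700 = -320 + 5075 − 300 + 855 = 5310
Overall = 0.37 × 14665 + 0.07 × 12920 + 0.56 × 5310 = 5426.05 + 904.4 + 2973.6 = 9304.05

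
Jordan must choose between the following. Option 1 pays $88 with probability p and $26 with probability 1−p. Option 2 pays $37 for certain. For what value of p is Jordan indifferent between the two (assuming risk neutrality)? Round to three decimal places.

p·88 + (1−p)·26 = 37
62p + 26 = 37
p = (37 − 26) / 62

p = 0.177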